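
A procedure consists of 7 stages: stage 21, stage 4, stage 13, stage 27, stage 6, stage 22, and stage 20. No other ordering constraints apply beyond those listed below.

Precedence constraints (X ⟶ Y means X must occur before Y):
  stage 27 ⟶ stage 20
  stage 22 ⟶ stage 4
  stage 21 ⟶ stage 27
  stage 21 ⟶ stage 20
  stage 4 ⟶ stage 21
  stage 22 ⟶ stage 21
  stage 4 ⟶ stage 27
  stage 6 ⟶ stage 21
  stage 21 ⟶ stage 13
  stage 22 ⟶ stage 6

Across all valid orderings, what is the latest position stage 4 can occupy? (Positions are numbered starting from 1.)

The stages that are forced after stage 4, directly or by a chain of constraints, are stage 21, stage 13, stage 27, stage 20. That's 4 stages.
So at least 4 stages follow stage 4, putting stage 4 no later than position 3. That position is achievable by scheduling everything else first.

3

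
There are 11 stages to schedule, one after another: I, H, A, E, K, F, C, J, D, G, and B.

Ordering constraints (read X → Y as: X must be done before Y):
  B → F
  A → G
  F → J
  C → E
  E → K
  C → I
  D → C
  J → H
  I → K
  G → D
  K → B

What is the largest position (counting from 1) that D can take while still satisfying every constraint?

3

Following every chain forward from D, the stages that must come later are I, H, E, K, F, C, J, B — 8 of them.
With 8 mandatory successors out of 11 stages total, the latest slot for D is 11−8 = 3, and it's reachable by doing all non-successors before D.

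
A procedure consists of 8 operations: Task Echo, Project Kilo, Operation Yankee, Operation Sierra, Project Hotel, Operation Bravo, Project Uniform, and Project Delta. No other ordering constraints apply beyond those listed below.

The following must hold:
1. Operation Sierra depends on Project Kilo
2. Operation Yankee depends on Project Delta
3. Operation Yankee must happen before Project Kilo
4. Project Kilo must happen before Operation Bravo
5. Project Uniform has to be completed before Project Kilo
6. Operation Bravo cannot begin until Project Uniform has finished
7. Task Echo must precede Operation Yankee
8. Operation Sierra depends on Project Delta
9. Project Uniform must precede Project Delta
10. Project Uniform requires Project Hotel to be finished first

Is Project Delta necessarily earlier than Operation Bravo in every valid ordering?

Tracing the constraints gives a chain: Project Delta → Operation Yankee → Project Kilo → Operation Bravo.
Hence Project Delta necessarily comes before Operation Bravo.

Yes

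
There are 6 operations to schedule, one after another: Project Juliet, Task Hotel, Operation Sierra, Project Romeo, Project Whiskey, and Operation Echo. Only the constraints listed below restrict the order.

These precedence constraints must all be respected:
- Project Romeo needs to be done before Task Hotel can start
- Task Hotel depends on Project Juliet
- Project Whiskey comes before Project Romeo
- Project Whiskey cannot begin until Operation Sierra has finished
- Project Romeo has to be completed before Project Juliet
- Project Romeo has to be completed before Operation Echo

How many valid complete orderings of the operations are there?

Only Operation Sierra has no prerequisites, so it must go first.
Enumerating by repeatedly choosing an available operation (one whose prerequisites are all placed) gives 3 distinct complete orderings.

3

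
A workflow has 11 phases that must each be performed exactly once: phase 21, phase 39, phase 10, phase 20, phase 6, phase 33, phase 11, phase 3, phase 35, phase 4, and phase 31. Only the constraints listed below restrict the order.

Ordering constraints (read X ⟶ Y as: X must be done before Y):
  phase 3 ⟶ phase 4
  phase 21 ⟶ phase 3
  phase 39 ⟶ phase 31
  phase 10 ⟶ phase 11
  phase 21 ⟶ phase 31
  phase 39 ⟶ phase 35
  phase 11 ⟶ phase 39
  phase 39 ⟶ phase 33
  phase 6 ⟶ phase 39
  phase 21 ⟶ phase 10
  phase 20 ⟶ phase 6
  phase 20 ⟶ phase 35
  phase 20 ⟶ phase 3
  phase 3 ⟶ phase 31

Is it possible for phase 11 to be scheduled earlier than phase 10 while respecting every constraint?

Following phase 10 → phase 11, phase 10 must precede phase 11 in every valid ordering.
So no valid ordering can have phase 11 before phase 10.

No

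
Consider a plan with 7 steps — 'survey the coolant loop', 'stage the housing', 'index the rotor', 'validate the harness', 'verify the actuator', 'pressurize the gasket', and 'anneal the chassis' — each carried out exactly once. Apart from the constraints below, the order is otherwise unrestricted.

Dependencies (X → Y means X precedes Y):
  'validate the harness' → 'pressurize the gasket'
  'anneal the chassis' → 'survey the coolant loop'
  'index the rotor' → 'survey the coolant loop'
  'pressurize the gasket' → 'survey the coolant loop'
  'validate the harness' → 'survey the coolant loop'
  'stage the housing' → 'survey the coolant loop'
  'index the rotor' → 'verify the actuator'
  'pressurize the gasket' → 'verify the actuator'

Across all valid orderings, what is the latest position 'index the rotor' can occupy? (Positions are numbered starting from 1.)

5

The steps that are forced after 'index the rotor', directly or by a chain of constraints, are 'survey the coolant loop', 'verify the actuator'. That's 2 steps.
So at least 2 steps follow 'index the rotor', putting 'index the rotor' no later than position 5. That position is achievable by scheduling everything else first.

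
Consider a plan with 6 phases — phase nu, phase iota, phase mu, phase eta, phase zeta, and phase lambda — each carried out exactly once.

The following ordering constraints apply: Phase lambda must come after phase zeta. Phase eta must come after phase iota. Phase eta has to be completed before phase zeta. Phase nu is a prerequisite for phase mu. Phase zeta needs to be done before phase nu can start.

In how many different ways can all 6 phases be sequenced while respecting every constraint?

Phase iota is the only phase with nothing required before it, so every ordering starts there.
Counting all ways to extend the partial order to a total order gives 3.

3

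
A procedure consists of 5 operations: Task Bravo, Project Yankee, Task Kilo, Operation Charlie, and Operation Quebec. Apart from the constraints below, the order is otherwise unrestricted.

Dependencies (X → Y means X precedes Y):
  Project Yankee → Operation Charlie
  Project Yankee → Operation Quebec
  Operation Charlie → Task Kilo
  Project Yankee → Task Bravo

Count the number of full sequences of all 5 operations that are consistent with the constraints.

Only Project Yankee has no prerequisites, so it must go first.
Enumerating by repeatedly choosing an available operation (one whose prerequisites are all placed) gives 12 distinct complete orderings.

12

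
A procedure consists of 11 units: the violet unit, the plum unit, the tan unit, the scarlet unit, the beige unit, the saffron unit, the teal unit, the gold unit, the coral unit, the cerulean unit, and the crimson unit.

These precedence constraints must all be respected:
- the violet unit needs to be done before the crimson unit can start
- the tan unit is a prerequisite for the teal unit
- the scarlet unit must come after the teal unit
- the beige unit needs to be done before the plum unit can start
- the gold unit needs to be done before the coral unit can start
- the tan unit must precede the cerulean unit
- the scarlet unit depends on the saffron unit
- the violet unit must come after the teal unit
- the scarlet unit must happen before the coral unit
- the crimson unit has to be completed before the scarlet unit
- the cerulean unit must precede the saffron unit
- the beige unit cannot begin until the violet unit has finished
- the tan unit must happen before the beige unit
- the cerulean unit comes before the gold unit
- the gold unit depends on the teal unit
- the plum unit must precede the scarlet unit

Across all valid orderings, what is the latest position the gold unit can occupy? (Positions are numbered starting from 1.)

10

The only unit forced after the gold unit (directly or by a chain) is the coral unit.
With 1 mandatory successor out of 11 units total, the latest slot for the gold unit is 11−1 = 10, and it's reachable by doing all non-successors before the gold unit.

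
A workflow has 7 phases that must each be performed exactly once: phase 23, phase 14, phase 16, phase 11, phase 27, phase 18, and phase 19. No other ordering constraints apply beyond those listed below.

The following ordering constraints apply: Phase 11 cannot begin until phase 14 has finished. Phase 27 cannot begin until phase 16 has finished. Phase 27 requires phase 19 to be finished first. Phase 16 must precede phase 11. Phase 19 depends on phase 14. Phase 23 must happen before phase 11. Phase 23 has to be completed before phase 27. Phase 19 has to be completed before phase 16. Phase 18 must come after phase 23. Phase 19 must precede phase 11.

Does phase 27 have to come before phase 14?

No

In fact the dependencies run the other way: phase 14 → phase 19 → phase 27.
So phase 27 does not have to come before phase 14 — it cannot.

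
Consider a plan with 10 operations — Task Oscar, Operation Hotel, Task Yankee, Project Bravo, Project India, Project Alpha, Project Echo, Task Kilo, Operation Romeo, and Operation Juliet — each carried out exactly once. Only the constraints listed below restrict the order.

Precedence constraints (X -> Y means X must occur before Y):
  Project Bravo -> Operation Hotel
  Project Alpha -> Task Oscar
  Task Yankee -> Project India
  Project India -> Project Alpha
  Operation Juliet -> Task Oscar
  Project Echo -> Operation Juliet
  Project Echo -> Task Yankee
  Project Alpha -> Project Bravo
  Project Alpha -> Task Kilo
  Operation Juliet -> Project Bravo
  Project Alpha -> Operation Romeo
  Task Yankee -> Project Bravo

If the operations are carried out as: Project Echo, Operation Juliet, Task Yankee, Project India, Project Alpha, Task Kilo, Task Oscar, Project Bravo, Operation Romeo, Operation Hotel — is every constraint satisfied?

Yes

Checking each listed constraint against this order: for instance, Operation Juliet is in position 2 and Project Bravo in position 8, so that constraint holds — and the remaining constraints check out the same way.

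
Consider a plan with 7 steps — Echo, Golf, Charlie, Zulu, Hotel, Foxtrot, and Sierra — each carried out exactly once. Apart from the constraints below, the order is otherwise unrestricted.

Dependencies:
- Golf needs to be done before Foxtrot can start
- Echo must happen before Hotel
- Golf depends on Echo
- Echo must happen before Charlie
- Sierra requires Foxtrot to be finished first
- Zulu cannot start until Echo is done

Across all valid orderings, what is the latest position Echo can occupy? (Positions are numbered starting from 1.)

1

The steps that are forced after Echo, directly or by a chain of constraints, are Golf, Charlie, Zulu, Hotel, Foxtrot, Sierra. That's 6 steps.
With 6 mandatory successors out of 7 steps total, the latest slot for Echo is 7−6 = 1, and it's reachable by doing all non-successors before Echo.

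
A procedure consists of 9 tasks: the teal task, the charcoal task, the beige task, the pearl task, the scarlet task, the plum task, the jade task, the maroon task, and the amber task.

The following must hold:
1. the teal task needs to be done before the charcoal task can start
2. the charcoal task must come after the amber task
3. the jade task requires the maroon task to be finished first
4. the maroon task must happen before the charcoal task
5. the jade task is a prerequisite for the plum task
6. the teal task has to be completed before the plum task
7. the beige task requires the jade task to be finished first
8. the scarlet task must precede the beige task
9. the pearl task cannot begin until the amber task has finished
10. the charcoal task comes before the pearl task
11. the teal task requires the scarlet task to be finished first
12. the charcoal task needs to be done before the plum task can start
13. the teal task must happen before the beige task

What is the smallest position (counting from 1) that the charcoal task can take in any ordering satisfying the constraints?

The tasks that are forced before the charcoal task, directly or transitively, are the teal task, the scarlet task, the maroon task, the amber task. That's 4 tasks.
With 4 mandatory predecessors, the earliest the charcoal task can sit is position 4+1 = 5, and placing just those 4 first achieves it.

5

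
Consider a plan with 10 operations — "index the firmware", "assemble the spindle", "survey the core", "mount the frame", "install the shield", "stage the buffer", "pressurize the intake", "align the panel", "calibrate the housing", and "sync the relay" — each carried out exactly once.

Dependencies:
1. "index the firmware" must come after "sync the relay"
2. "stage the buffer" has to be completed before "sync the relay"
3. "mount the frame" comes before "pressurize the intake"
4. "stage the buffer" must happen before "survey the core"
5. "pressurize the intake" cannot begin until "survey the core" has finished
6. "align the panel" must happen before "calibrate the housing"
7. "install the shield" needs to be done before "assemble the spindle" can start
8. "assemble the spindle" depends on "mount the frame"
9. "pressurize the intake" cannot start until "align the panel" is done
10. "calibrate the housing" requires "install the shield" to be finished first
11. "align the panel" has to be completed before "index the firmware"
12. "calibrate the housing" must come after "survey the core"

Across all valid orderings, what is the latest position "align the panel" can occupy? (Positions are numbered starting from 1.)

7

The operations that are forced after "align the panel", directly or by a chain of constraints, are "index the firmware", "pressurize the intake", "calibrate the housing". That's 3 operations.
So at least 3 operations follow "align the panel", putting "align the panel" no later than position 7. That position is achievable by scheduling everything else first.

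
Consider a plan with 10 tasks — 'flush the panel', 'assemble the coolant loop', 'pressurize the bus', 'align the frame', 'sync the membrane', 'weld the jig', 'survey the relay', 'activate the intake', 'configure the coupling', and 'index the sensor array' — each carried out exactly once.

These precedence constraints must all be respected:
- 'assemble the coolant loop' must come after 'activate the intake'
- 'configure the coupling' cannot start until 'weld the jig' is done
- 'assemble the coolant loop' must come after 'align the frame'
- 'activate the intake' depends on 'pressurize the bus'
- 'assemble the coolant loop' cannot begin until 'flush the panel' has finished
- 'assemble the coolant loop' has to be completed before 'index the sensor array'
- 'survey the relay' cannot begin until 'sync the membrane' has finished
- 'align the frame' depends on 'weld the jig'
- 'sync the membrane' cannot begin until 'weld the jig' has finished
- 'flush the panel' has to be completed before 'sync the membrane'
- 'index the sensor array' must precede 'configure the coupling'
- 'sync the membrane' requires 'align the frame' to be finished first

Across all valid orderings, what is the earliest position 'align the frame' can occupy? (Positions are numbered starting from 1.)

The only task forced before 'align the frame' (directly or transitively) is 'weld the jig'.
So at minimum 1 task comes before 'align the frame', putting 'align the frame' no earlier than position 2. That position is achievable by scheduling exactly that predecessor first.

2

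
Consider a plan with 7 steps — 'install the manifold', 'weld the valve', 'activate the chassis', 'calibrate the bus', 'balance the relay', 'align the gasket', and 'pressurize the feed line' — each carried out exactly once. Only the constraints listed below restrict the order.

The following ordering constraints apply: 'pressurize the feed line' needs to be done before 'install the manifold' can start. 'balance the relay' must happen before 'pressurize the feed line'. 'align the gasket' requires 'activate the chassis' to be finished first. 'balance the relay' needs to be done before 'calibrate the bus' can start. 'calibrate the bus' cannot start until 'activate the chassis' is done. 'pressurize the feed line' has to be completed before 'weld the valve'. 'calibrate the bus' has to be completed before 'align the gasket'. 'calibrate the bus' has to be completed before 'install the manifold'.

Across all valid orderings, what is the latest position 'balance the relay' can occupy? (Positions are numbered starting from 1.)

The steps that are forced after 'balance the relay', directly or by a chain of constraints, are 'install the manifold', 'weld the valve', 'calibrate the bus', 'align the gasket', 'pressurize the feed line'. That's 5 steps.
With 5 mandatory successors out of 7 steps total, the latest slot for 'balance the relay' is 7−5 = 2, and it's reachable by doing all non-successors before 'balance the relay'.

2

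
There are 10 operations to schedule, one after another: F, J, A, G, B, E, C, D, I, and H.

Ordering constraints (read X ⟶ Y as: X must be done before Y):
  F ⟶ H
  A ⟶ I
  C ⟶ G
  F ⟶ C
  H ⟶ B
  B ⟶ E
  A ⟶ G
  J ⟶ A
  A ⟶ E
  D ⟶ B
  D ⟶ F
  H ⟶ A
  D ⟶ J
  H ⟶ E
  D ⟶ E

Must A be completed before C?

No

No chain of constraints connects A to C in either direction.
A valid ordering placing C before A exists, so the answer is no.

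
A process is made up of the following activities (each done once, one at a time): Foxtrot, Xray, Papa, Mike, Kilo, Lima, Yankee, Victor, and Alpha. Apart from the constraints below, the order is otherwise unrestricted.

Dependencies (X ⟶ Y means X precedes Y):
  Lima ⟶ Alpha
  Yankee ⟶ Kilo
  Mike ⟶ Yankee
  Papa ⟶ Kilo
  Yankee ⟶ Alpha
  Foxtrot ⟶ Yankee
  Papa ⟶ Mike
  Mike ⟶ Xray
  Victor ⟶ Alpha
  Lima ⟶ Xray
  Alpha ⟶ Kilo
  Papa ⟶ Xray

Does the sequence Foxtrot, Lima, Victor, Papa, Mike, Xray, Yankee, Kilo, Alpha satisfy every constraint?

No

In the proposed order, Kilo appears before Alpha.
That contradicts the constraint that Alpha must precede Kilo.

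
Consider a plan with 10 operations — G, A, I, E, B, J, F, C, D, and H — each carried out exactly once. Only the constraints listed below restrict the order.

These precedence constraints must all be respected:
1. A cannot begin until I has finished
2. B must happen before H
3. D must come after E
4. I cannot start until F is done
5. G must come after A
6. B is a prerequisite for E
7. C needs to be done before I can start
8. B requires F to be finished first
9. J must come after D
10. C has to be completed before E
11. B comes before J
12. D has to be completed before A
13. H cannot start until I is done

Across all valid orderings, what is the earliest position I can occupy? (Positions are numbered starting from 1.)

Working backwards through the constraints from I, its full set of required predecessors is F, C — 2 of them.
With 2 mandatory predecessors, the earliest I can sit is position 2+1 = 3, and placing just those 2 first achieves it.

3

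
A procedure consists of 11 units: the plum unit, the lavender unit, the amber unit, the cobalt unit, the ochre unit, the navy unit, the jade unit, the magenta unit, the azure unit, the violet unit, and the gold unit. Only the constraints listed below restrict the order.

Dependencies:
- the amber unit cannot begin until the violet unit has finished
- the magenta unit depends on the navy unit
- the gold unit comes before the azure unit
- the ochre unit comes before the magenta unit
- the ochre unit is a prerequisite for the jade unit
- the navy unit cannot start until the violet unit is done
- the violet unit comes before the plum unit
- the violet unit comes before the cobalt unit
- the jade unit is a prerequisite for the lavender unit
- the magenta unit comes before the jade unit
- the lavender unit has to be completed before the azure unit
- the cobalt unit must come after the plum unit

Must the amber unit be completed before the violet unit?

No

There is a chain the violet unit → the amber unit, which puts the violet unit before the amber unit.
So the amber unit never precedes the violet unit.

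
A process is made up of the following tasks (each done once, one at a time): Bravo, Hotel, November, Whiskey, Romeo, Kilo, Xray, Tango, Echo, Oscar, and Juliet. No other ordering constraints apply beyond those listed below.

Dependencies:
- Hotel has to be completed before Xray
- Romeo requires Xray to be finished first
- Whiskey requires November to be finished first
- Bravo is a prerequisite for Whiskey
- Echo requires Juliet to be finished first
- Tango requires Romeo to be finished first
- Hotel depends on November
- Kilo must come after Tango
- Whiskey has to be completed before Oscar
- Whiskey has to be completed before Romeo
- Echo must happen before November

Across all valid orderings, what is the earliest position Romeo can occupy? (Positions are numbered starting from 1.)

Every task that must precede Romeo has to come before it. Tracing all chains that end at Romeo, those tasks are: Bravo, Hotel, November, Whiskey, Xray, Echo, Juliet — 7 in total.
So at minimum 7 tasks come before Romeo, putting Romeo no earlier than position 8. That position is achievable by scheduling exactly those predecessors first.

8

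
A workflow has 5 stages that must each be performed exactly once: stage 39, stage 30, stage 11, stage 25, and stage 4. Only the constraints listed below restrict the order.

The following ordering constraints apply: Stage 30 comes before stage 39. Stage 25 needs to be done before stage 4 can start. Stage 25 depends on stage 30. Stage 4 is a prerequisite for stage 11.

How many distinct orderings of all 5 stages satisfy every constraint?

Only stage 30 has no prerequisites, so it must go first.
Counting all ways to extend the partial order to a total order gives 4.

4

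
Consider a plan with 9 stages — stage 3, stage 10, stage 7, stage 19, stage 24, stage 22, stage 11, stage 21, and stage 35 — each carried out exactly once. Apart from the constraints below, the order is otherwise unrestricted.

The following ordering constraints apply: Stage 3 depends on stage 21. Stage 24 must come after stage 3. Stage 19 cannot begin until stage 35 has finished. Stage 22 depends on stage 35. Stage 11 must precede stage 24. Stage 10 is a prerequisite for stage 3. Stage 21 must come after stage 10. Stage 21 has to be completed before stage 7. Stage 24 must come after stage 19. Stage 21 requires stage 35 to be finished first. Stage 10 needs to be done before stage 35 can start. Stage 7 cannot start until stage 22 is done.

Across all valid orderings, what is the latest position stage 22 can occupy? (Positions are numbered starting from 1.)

The only stage forced after stage 22 (directly or by a chain) is stage 7.
With 1 mandatory successor out of 9 stages total, the latest slot for stage 22 is 9−1 = 8, and it's reachable by doing all non-successors before stage 22.

8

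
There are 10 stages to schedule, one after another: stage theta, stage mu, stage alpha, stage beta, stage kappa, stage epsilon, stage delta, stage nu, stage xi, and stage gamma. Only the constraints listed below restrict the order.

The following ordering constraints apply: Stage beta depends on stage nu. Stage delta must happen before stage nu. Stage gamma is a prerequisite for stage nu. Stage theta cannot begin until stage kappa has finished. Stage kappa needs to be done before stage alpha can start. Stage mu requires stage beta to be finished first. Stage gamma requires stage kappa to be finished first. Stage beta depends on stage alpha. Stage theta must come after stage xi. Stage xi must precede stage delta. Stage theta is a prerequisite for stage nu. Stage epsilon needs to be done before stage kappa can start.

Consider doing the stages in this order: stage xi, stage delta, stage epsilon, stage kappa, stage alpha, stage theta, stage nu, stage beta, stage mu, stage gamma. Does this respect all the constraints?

No

Here stage gamma comes after stage nu.
But one of the constraints requires stage gamma before stage nu, so this ordering violates it.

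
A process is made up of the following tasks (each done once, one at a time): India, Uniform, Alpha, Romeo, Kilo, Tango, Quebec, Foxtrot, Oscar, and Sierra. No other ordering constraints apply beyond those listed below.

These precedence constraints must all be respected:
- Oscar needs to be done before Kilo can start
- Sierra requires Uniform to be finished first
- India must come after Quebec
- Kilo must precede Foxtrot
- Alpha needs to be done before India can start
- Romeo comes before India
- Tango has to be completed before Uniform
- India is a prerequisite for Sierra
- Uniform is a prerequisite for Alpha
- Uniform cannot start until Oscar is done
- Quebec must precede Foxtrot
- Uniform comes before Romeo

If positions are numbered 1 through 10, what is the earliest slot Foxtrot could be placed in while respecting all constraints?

Every task that must precede Foxtrot has to come before it. Tracing all chains that end at Foxtrot, those tasks are: Kilo, Quebec, Oscar — 3 in total.
With 3 mandatory predecessors, the earliest Foxtrot can sit is position 3+1 = 4, and placing just those 3 first achieves it.

4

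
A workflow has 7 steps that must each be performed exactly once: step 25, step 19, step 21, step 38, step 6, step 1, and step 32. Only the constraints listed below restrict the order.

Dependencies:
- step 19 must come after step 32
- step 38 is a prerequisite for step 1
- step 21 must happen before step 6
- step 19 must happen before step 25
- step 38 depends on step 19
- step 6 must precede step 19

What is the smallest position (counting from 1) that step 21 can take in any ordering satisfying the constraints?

1

No constraint forces any other step before step 21, so it can be placed first.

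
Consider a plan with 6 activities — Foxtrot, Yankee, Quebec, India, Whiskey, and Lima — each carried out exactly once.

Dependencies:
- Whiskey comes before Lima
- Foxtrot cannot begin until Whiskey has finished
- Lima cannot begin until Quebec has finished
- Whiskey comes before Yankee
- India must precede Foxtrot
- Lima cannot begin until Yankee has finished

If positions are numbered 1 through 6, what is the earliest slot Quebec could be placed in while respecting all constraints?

No constraint forces any other activity before Quebec, so it can be placed first.

1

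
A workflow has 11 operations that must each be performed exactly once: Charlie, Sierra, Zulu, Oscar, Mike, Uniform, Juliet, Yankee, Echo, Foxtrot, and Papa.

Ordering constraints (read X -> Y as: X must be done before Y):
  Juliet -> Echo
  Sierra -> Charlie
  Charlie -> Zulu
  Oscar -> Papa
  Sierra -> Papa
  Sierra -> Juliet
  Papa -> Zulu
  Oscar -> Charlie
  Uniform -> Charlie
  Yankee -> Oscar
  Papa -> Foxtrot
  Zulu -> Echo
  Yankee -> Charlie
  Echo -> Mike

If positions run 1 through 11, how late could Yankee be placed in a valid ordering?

Every operation that must follow Yankee has to come after it. Tracing all chains starting from Yankee, those operations are: Charlie, Zulu, Oscar, Mike, Echo, Foxtrot, Papa — 7 in total.
With 7 mandatory successors out of 11 operations total, the latest slot for Yankee is 11−7 = 4, and it's reachable by doing all non-successors before Yankee.

4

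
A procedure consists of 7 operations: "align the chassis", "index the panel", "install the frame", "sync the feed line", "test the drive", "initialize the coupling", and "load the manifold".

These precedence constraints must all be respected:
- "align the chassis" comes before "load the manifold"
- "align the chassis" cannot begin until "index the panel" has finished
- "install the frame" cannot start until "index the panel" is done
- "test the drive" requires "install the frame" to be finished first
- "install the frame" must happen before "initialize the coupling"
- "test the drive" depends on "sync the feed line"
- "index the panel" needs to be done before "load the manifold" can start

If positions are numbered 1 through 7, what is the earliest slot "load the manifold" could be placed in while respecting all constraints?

3

The operations that are forced before "load the manifold", directly or transitively, are "align the chassis", "index the panel". That's 2 operations.
So at minimum 2 operations come before "load the manifold", putting "load the manifold" no earlier than position 3. That position is achievable by scheduling exactly those predecessors first.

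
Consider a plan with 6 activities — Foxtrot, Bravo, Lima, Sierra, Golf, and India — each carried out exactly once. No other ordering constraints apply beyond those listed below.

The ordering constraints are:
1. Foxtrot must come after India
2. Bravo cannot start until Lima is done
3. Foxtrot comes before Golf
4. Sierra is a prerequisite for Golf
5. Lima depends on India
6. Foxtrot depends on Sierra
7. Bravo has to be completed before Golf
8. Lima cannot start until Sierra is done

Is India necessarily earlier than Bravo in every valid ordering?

Tracing the constraints gives a chain: India → Lima → Bravo.
So India must precede Bravo in any valid ordering.

Yes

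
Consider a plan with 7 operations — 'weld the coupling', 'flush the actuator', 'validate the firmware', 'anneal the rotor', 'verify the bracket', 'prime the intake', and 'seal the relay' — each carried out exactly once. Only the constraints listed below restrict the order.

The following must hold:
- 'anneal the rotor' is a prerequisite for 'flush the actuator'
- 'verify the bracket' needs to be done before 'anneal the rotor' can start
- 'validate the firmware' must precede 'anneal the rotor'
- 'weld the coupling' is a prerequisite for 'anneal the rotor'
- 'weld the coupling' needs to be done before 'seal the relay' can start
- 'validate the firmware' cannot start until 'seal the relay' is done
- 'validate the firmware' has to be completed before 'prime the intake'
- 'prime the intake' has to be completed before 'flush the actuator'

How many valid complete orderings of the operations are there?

9

2 operations have no prerequisites ('weld the coupling', 'verify the bracket'), so any of them could come first.
Enumerating by repeatedly choosing an available operation (one whose prerequisites are all placed) gives 9 distinct complete orderings.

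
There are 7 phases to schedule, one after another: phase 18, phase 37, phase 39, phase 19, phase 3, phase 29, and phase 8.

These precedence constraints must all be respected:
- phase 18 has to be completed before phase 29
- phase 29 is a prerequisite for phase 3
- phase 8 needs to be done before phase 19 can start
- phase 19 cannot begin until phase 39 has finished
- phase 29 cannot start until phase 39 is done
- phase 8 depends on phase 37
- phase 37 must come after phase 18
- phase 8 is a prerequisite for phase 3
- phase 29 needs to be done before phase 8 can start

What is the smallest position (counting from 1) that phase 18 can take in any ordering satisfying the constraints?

1

Nothing is required before phase 18; it can be the very first phase.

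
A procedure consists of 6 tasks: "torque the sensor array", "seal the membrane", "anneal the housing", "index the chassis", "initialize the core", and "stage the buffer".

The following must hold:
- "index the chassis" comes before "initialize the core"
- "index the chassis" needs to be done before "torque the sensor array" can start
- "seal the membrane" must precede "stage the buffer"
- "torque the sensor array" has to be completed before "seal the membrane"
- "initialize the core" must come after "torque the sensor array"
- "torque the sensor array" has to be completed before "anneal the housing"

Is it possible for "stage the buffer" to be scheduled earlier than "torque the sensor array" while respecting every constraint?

There is a dependency chain "torque the sensor array" → "seal the membrane" → "stage the buffer", so "stage the buffer" always comes after "torque the sensor array".
Hence "stage the buffer" can never be scheduled before "torque the sensor array".

No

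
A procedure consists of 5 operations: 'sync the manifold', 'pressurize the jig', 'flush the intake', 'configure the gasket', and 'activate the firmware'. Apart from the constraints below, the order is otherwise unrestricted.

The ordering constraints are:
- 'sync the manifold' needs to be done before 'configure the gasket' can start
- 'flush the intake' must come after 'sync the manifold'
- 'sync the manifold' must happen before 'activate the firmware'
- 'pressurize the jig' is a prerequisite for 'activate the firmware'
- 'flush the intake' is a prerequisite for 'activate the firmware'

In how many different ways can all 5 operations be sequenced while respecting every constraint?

11

The operations with no prerequisites are 'sync the manifold', 'pressurize the jig'; any of them can be placed first.
Enumerating by repeatedly choosing an available operation (one whose prerequisites are all placed) gives 11 distinct complete orderings.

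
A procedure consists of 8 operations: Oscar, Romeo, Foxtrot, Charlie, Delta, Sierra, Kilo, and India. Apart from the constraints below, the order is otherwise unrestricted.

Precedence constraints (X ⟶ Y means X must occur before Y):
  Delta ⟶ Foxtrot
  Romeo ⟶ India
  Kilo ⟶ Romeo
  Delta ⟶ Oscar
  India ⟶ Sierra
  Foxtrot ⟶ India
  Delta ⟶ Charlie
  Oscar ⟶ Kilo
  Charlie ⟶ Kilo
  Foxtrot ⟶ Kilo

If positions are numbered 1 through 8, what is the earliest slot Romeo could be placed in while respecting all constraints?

6

The operations that are forced before Romeo, directly or transitively, are Oscar, Foxtrot, Charlie, Delta, Kilo. That's 5 operations.
So at minimum 5 operations come before Romeo, putting Romeo no earlier than position 6. That position is achievable by scheduling exactly those predecessors first.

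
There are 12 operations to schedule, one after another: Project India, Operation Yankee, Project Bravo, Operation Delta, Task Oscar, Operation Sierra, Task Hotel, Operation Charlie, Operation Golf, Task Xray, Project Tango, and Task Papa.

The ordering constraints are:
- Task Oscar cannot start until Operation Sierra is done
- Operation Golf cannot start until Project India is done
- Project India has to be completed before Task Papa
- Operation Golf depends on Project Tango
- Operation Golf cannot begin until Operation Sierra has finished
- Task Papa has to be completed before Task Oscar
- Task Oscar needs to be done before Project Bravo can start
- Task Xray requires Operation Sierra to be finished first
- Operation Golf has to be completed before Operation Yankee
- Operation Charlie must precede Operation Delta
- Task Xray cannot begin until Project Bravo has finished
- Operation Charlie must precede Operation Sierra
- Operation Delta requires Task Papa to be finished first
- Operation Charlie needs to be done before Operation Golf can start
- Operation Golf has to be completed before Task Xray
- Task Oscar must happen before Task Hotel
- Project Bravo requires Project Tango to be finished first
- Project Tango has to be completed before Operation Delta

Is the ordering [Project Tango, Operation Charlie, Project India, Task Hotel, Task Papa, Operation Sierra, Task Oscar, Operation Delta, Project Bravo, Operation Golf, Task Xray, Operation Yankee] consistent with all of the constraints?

No

In the proposed order, Task Hotel appears before Task Oscar.
But one of the constraints requires Task Oscar before Task Hotel, so this ordering violates it.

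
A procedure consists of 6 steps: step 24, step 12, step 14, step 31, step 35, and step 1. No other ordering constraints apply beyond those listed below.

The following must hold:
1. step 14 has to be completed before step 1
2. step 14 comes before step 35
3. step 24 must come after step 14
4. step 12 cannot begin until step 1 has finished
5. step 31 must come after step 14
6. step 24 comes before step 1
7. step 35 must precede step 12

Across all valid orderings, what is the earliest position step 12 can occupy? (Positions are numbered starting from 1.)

5

Every step that must precede step 12 has to come before it. Tracing all chains that end at step 12, those steps are: step 24, step 14, step 35, step 1 — 4 in total.
With 4 mandatory predecessors, the earliest step 12 can sit is position 4+1 = 5, and placing just those 4 first achieves it.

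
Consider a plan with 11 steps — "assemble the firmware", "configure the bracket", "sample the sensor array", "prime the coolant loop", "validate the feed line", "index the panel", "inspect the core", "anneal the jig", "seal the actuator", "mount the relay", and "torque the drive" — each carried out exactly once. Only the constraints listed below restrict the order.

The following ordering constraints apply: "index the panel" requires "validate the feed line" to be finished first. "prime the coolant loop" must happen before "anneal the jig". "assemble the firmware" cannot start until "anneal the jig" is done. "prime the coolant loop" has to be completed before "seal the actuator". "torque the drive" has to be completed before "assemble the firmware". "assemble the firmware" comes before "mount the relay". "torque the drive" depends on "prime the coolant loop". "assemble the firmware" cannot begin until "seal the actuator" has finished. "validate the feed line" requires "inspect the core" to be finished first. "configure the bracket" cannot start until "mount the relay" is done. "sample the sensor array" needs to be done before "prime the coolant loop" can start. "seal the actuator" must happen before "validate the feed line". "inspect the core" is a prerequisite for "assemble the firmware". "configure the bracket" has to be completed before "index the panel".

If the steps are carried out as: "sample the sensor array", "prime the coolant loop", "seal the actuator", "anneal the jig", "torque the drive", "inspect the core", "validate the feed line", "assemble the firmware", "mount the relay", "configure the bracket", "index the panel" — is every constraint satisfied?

Every stated constraint is respected: "seal the actuator" sits at position 3, ahead of "assemble the firmware" at position 8, and each of the other listed pairs likewise has the predecessor earlier in the sequence.

Yes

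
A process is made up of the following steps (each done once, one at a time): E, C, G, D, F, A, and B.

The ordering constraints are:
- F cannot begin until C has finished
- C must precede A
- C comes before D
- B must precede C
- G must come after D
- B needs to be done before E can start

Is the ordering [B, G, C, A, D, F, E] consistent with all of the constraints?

No

Here D comes after G.
Since D is required before G, the ordering is invalid.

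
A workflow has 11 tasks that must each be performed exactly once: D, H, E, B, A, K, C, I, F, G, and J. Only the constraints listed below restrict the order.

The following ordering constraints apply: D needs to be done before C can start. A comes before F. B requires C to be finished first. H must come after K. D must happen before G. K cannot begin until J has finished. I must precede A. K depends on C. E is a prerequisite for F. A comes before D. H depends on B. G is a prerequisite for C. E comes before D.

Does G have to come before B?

Yes

Chaining the stated constraints: G → C → B.
So G must precede B in any valid ordering.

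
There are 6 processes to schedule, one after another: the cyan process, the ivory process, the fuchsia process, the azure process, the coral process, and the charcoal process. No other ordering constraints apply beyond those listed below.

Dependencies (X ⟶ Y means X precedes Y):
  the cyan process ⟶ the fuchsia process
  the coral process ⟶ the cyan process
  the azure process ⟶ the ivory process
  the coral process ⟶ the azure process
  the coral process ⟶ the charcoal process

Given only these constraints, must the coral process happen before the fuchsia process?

Tracing the constraints gives a chain: the coral process → the cyan process → the fuchsia process.
So the coral process must precede the fuchsia process in any valid ordering.

Yes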